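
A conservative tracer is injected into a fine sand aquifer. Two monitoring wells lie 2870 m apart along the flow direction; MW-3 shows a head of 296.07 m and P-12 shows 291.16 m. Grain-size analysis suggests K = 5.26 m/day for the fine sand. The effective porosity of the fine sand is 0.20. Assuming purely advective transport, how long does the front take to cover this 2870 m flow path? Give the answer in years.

Hydraulic gradient i = (296.07 − 291.16) / 2870 = 4.91 / 2870 = 0.001711.
Darcy flux q = K · i = 5.260 × 0.001711 = 0.008999 m/day.
Seepage velocity v = q / n_e = 0.008999 / 0.20 = 0.04499 m/day.
Travel time t = L / v = 2870 / 0.04499 = 63786 days = 174.6 years.

175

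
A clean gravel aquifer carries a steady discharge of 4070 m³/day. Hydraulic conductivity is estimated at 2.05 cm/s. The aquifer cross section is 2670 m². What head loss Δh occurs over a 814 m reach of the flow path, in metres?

Convert K: 2.05 cm/s × 864 = 1771 m/day.
From Q = K·A·i, i = Q / (K·A) = 4070 / (1771 × 2670) = 0.0008606.
Head loss Δh = i · L = 0.0008606 × 814 = 0.7006 m.

0.701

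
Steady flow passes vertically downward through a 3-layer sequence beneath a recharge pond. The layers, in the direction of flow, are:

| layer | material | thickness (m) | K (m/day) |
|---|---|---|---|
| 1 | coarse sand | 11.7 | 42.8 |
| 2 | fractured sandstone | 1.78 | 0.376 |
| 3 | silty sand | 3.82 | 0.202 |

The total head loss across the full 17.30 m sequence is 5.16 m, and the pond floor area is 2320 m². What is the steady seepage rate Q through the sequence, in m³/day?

Flow is perpendicular to layering, so the layers act in series and the equivalent K is the thickness-weighted harmonic mean.
Total thickness L = 11.7 + 1.78 + 3.82 = 17.30 m.
Σ(b_i/K_i) = 11.7/42.8 + 1.78/0.376 + 3.82/0.202 = 23.92 d.
K_eq = L / Σ(b_i/K_i) = 17.30 / 23.92 = 0.7233 m/day.
Q = K_eq · A · (Δh/L) = 0.7233 × 2320 × (5.16/17.30) = 500.5 m³/day.

501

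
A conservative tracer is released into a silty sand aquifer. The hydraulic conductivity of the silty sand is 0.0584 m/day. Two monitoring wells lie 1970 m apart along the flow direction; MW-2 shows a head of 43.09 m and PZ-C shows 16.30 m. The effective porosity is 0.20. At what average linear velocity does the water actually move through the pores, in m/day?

0.00397

Hydraulic gradient i = (43.09 − 16.30) / 1970 = 26.79 / 1970 = 0.01360.
Darcy flux q = K · i = 0.05840 × 0.01360 = 0.0007942 m/day.
Seepage velocity v = q / n_e = 0.0007942 / 0.20 = 0.003971 m/day.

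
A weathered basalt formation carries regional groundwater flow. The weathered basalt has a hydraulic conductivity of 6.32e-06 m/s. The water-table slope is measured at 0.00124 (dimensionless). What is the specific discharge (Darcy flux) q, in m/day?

Convert K: 6.32e-06 m/s × 86400 = 0.5460 m/day.
Hydraulic gradient i = 0.00124.
Specific discharge q = K · i = 0.5460 × 0.001240 = 0.0006771 m/day.

0.000677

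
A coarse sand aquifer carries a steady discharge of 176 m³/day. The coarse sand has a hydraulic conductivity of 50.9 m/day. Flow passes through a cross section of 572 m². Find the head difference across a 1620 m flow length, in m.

9.79

From Q = K·A·i, i = Q / (K·A) = 176 / (50.90 × 572.0) = 0.006045.
Head loss Δh = i · L = 0.006045 × 1620 = 9.793 m.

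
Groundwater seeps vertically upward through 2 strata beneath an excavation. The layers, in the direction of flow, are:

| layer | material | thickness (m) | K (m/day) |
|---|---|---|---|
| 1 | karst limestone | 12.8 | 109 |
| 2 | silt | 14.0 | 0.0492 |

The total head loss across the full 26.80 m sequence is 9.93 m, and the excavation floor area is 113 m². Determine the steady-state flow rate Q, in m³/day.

Flow is perpendicular to layering, so the layers act in series and the equivalent K is the thickness-weighted harmonic mean.
Total thickness L = 12.8 + 14.0 = 26.80 m.
Σ(b_i/K_i) = 12.8/109 + 14.0/0.0492 = 284.7 d.
K_eq = L / Σ(b_i/K_i) = 26.80 / 284.7 = 0.09414 m/day.
Q = K_eq · A · (Δh/L) = 0.09414 × 113 × (9.93/26.80) = 3.942 m³/day.

3.94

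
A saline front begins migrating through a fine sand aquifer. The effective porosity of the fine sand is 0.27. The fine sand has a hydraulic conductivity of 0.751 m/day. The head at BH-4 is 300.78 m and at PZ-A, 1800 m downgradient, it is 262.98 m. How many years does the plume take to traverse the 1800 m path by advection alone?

Hydraulic gradient i = (300.78 − 262.98) / 1800 = 37.8 / 1800 = 0.02100.
Darcy flux q = K · i = 0.7510 × 0.02100 = 0.01577 m/day.
Seepage velocity v = q / n_e = 0.01577 / 0.27 = 0.05841 m/day.
Travel time t = L / v = 1800 / 0.05841 = 30816 days = 84.37 years.

84.4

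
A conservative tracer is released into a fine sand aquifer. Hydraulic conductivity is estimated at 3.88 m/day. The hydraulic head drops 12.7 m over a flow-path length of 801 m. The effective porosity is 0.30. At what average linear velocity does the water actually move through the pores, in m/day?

0.205

Hydraulic gradient i = Δh / L = 12.7 / 801 = 0.01586.
Darcy flux q = K · i = 3.880 × 0.01586 = 0.06152 m/day.
Seepage velocity v = q / n_e = 0.06152 / 0.30 = 0.2051 m/day.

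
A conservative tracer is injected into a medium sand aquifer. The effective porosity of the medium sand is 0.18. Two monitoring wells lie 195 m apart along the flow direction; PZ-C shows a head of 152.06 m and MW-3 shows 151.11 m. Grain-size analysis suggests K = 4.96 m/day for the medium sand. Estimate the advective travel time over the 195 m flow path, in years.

Hydraulic gradient i = (152.06 − 151.11) / 195 = 0.95 / 195 = 0.004872.
Darcy flux q = K · i = 4.960 × 0.004872 = 0.02416 m/day.
Seepage velocity v = q / n_e = 0.02416 / 0.18 = 0.1342 m/day.
Travel time t = L / v = 195 / 0.1342 = 1453 days = 3.977 years.

3.98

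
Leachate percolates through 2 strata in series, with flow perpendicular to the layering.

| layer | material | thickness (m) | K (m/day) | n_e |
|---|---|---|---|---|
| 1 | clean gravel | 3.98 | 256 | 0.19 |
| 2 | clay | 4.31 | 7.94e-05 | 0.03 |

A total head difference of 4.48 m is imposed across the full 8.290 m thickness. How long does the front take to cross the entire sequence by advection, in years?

29.4

With flow normal to the layers, continuity requires the same specific discharge q through every layer.
Σ(b_i/K_i) = 3.98/256 + 4.31/7.94e-05 = 54282 d.
q = Δh / Σ(b_i/K_i) = 4.48 / 54282 = 8.253e-05 m/day.
In each layer the seepage velocity is v_i = q/n_i, so the layer transit time is t_i = b_i·n_i / q:
  layer 1 (clean gravel): t_1 = 3.98 × 0.19 / 8.253e-05 = 9163 d
  layer 2 (clay): t_2 = 4.31 × 0.03 / 8.253e-05 = 1567 d
Total t = Σ t_i = 10729 days = 29.37 years.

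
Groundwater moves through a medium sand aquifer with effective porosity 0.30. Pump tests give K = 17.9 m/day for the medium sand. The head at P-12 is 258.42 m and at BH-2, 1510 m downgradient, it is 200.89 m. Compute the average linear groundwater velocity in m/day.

2.27

Hydraulic gradient i = (258.42 − 200.89) / 1510 = 57.53 / 1510 = 0.03810.
Darcy flux q = K · i = 17.90 × 0.03810 = 0.6820 m/day.
Seepage velocity v = q / n_e = 0.6820 / 0.30 = 2.273 m/day.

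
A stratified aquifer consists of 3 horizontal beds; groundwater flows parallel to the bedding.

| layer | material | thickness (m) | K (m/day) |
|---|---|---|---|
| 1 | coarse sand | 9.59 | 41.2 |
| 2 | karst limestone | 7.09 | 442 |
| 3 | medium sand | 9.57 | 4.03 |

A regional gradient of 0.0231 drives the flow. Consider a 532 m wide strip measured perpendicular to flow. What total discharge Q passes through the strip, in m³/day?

43800

Flow is parallel to layering, so each bed carries its own Darcy discharge and the transmissivities add.
Σ(K_i·b_i) = 41.2×9.59 + 442×7.09 + 4.03×9.57 = 3567 m²/day.
Hydraulic gradient i = 0.0231.
Q = Σ(K_i·b_i) · W · i = 3567 × 532 × 0.02310 = 43841 m³/day.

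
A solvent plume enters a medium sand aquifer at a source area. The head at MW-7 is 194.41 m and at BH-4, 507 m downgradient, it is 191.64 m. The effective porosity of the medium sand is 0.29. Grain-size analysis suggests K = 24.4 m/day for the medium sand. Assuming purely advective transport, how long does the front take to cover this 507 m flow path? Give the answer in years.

3.02

Hydraulic gradient i = (194.41 − 191.64) / 507 = 2.77 / 507 = 0.005464.
Darcy flux q = K · i = 24.40 × 0.005464 = 0.1333 m/day.
Seepage velocity v = q / n_e = 0.1333 / 0.29 = 0.4597 m/day.
Travel time t = L / v = 507 / 0.4597 = 1103 days = 3.020 years.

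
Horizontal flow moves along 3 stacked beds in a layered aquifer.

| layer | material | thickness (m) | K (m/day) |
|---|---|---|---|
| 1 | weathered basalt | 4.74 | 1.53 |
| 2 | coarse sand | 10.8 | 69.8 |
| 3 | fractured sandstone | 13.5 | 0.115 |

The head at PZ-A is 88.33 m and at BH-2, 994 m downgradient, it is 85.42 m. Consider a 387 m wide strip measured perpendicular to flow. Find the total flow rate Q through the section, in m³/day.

864

Flow is parallel to layering, so each bed carries its own Darcy discharge and the transmissivities add.
Σ(K_i·b_i) = 1.53×4.74 + 69.8×10.8 + 0.115×13.5 = 762.6 m²/day.
Hydraulic gradient i = (88.33 − 85.42) / 994 = 2.91 / 994 = 0.002928.
Q = Σ(K_i·b_i) · W · i = 762.6 × 387 × 0.002928 = 864.1 m³/day.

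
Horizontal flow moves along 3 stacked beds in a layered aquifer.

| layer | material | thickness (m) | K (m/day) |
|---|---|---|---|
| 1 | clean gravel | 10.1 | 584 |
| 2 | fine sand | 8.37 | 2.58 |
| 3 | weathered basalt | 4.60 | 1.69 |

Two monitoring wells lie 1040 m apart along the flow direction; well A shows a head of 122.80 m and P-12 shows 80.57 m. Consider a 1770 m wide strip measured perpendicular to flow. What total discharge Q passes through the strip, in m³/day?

426000

Flow is parallel to layering, so each bed carries its own Darcy discharge and the transmissivities add.
Σ(K_i·b_i) = 584×10.1 + 2.58×8.37 + 1.69×4.60 = 5928 m²/day.
Hydraulic gradient i = (122.80 − 80.57) / 1040 = 42.23 / 1040 = 0.04061.
Q = Σ(K_i·b_i) · W · i = 5928 × 1770 × 0.04061 = 4.260e+05 m³/day.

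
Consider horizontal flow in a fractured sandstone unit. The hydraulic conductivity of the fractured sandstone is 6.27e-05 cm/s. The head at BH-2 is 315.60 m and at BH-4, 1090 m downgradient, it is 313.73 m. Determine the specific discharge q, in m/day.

9.29e-05

Convert K: 6.27e-05 cm/s × 864 = 0.05417 m/day.
Hydraulic gradient i = (315.60 − 313.73) / 1090 = 1.87 / 1090 = 0.001716.
Specific discharge q = K · i = 0.05417 × 0.001716 = 9.294e-05 m/day.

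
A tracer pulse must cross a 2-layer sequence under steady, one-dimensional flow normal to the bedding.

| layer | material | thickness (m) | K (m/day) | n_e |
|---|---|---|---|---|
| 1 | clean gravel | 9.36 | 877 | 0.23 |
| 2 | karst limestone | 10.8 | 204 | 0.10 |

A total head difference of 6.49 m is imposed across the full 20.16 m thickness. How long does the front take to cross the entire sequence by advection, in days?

With flow normal to the layers, continuity requires the same specific discharge q through every layer.
Σ(b_i/K_i) = 9.36/877 + 10.8/204 = 0.06361 d.
q = Δh / Σ(b_i/K_i) = 6.49 / 0.06361 = 102.0 m/day.
In each layer the seepage velocity is v_i = q/n_i, so the layer transit time is t_i = b_i·n_i / q:
  layer 1 (clean gravel): t_1 = 9.36 × 0.23 / 102.0 = 0.02110 d
  layer 2 (karst limestone): t_2 = 10.8 × 0.10 / 102.0 = 0.01059 d
Total t = Σ t_i = 0.03169 days.

0.0317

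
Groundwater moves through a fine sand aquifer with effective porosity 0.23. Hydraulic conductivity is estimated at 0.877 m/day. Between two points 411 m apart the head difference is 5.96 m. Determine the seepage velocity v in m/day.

0.0553

Hydraulic gradient i = Δh / L = 5.96 / 411 = 0.01450.
Darcy flux q = K · i = 0.8770 × 0.01450 = 0.01272 m/day.
Seepage velocity v = q / n_e = 0.01272 / 0.23 = 0.05529 m/day.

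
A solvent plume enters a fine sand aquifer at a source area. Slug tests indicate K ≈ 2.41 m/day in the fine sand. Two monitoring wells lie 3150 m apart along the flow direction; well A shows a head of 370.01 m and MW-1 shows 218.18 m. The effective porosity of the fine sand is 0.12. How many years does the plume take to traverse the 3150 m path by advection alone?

8.91

Hydraulic gradient i = (370.01 − 218.18) / 3150 = 151.83 / 3150 = 0.04820.
Darcy flux q = K · i = 2.410 × 0.04820 = 0.1162 m/day.
Seepage velocity v = q / n_e = 0.1162 / 0.12 = 0.9680 m/day.
Travel time t = L / v = 3150 / 0.9680 = 3254 days = 8.909 years.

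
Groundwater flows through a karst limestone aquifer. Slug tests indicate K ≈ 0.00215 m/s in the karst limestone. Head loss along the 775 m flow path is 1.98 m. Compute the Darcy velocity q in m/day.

0.475

Convert K: 0.00215 m/s × 86400 = 185.8 m/day.
Hydraulic gradient i = Δh / L = 1.98 / 775 = 0.002555.
Specific discharge q = K · i = 185.8 × 0.002555 = 0.4746 m/day.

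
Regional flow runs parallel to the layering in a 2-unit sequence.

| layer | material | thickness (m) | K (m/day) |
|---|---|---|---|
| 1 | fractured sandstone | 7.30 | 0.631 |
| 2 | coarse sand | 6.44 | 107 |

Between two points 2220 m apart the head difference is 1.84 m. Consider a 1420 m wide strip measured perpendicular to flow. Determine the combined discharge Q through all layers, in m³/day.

Flow is parallel to layering, so each bed carries its own Darcy discharge and the transmissivities add.
Σ(K_i·b_i) = 0.631×7.30 + 107×6.44 = 693.7 m²/day.
Hydraulic gradient i = Δh / L = 1.84 / 2220 = 0.0008288.
Q = Σ(K_i·b_i) · W · i = 693.7 × 1420 × 0.0008288 = 816.4 m³/day.

816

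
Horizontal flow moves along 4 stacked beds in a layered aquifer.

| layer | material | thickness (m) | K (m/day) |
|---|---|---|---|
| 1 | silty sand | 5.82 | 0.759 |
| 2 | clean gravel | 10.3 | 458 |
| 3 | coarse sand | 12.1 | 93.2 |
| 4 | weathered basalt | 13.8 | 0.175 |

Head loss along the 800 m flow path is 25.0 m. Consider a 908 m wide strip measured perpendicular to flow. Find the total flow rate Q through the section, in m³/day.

Flow is parallel to layering, so each bed carries its own Darcy discharge and the transmissivities add.
Σ(K_i·b_i) = 0.759×5.82 + 458×10.3 + 93.2×12.1 + 0.175×13.8 = 5852 m²/day.
Hydraulic gradient i = Δh / L = 25.0 / 800 = 0.03125.
Q = Σ(K_i·b_i) · W · i = 5852 × 908 × 0.03125 = 1.660e+05 m³/day.

166000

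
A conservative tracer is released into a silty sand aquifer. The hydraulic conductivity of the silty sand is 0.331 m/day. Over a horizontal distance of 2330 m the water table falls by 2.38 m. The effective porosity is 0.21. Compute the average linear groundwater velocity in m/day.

0.00161

Hydraulic gradient i = Δh / L = 2.38 / 2330 = 0.001021.
Darcy flux q = K · i = 0.3310 × 0.001021 = 0.0003381 m/day.
Seepage velocity v = q / n_e = 0.0003381 / 0.21 = 0.001610 m/day.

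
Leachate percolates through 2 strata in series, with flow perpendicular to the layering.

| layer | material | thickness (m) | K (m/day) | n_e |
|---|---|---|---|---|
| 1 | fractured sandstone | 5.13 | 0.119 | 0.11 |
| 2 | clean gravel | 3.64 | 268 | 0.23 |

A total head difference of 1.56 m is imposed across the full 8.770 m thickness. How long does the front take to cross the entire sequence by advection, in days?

38.7

With flow normal to the layers, continuity requires the same specific discharge q through every layer.
Σ(b_i/K_i) = 5.13/0.119 + 3.64/268 = 43.12 d.
q = Δh / Σ(b_i/K_i) = 1.56 / 43.12 = 0.03618 m/day.
In each layer the seepage velocity is v_i = q/n_i, so the layer transit time is t_i = b_i·n_i / q:
  layer 1 (fractured sandstone): t_1 = 5.13 × 0.11 / 0.03618 = 15.60 d
  layer 2 (clean gravel): t_2 = 3.64 × 0.23 / 0.03618 = 23.14 d
Total t = Σ t_i = 38.74 days.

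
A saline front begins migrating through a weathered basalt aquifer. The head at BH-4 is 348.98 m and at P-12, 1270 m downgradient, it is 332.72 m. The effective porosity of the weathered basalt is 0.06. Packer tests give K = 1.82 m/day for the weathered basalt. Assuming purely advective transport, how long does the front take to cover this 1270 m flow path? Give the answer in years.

8.95

Hydraulic gradient i = (348.98 − 332.72) / 1270 = 16.26 / 1270 = 0.01280.
Darcy flux q = K · i = 1.820 × 0.01280 = 0.02330 m/day.
Seepage velocity v = q / n_e = 0.02330 / 0.06 = 0.3884 m/day.
Travel time t = L / v = 1270 / 0.3884 = 3270 days = 8.953 years.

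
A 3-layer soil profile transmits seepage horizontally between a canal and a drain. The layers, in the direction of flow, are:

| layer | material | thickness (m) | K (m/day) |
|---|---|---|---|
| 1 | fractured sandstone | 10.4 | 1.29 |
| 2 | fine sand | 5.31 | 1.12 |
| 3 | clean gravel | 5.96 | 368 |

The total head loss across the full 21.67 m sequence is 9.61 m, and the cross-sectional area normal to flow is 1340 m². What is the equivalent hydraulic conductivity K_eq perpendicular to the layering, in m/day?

Flow is perpendicular to layering, so the layers act in series and the equivalent K is the thickness-weighted harmonic mean.
Total thickness L = 10.4 + 5.31 + 5.96 = 21.67 m.
Σ(b_i/K_i) = 10.4/1.29 + 5.31/1.12 + 5.96/368 = 12.82 d.
K_eq = L / Σ(b_i/K_i) = 21.67 / 12.82 = 1.690 m/day.

1.69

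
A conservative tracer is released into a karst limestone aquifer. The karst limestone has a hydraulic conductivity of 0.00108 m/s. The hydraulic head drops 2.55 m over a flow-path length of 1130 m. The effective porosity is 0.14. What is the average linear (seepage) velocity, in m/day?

1.50

Convert K: 0.00108 m/s × 86400 = 93.31 m/day.
Hydraulic gradient i = Δh / L = 2.55 / 1130 = 0.002257.
Darcy flux q = K · i = 93.31 × 0.002257 = 0.2106 m/day.
Seepage velocity v = q / n_e = 0.2106 / 0.14 = 1.504 m/day.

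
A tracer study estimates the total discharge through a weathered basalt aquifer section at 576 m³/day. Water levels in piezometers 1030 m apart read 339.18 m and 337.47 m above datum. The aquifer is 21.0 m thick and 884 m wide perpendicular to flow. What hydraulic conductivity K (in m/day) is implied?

18.7

Cross-sectional area A = 884 × 21.0 = 18564 m².
Hydraulic gradient i = (339.18 − 337.47) / 1030 = 1.71 / 1030 = 0.001660.
From Q = K·A·i, K = Q / (A·i) = 576 / (18564 × 0.001660) = 18.69 m/day.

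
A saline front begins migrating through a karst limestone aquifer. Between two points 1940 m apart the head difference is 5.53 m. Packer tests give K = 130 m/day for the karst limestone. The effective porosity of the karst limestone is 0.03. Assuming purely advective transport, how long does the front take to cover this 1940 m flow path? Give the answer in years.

0.430

Hydraulic gradient i = Δh / L = 5.53 / 1940 = 0.002851.
Darcy flux q = K · i = 130.0 × 0.002851 = 0.3706 m/day.
Seepage velocity v = q / n_e = 0.3706 / 0.03 = 12.35 m/day.
Travel time t = L / v = 1940 / 12.35 = 157.1 days = 0.4300 years.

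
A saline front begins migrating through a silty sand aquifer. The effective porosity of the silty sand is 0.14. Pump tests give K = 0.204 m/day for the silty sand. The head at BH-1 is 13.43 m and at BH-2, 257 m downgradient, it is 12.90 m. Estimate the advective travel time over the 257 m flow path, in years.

234

Hydraulic gradient i = (13.43 − 12.90) / 257 = 0.53 / 257 = 0.002062.
Darcy flux q = K · i = 0.2040 × 0.002062 = 0.0004207 m/day.
Seepage velocity v = q / n_e = 0.0004207 / 0.14 = 0.003005 m/day.
Travel time t = L / v = 257 / 0.003005 = 85524 days = 234.2 years.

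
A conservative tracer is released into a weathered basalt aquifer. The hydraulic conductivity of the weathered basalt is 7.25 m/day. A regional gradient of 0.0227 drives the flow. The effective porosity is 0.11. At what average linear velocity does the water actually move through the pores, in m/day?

1.50

Hydraulic gradient i = 0.0227.
Darcy flux q = K · i = 7.250 × 0.02270 = 0.1646 m/day.
Seepage velocity v = q / n_e = 0.1646 / 0.11 = 1.496 m/day.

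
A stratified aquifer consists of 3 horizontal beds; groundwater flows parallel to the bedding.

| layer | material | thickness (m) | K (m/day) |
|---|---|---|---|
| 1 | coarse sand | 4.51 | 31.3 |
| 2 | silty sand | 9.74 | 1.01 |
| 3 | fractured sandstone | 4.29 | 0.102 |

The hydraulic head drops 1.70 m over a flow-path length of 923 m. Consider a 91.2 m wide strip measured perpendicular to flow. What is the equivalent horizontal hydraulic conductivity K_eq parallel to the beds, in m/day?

8.17

Flow is parallel to layering, so each bed carries its own Darcy discharge and the transmissivities add.
Σ(K_i·b_i) = 31.3×4.51 + 1.01×9.74 + 0.102×4.29 = 151.4 m²/day.
Total thickness b = 18.54 m, so K_eq = Σ(K_i·b_i)/b = 8.168 m/day.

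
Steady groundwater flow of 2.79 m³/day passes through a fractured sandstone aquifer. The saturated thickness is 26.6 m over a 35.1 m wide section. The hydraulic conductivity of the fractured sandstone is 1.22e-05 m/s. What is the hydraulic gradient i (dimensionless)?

Convert K: 1.22e-05 m/s × 86400 = 1.054 m/day.
Cross-sectional area A = 35.1 × 26.6 = 933.7 m².
From Q = K·A·i, i = Q / (K·A) = 2.79 / (1.054 × 933.7) = 0.002835.

0.00283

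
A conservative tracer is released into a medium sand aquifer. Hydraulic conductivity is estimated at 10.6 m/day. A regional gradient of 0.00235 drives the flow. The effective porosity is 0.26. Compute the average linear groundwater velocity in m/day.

0.0958

Hydraulic gradient i = 0.00235.
Darcy flux q = K · i = 10.60 × 0.002350 = 0.02491 m/day.
Seepage velocity v = q / n_e = 0.02491 / 0.26 = 0.09581 m/day.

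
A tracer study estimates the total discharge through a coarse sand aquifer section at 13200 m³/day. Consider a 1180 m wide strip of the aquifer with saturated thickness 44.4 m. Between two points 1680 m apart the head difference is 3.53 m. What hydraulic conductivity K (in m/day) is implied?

120

Cross-sectional area A = 1180 × 44.4 = 52392 m².
Hydraulic gradient i = Δh / L = 3.53 / 1680 = 0.002101.
From Q = K·A·i, K = Q / (A·i) = 13200 / (52392 × 0.002101) = 119.9 m/day.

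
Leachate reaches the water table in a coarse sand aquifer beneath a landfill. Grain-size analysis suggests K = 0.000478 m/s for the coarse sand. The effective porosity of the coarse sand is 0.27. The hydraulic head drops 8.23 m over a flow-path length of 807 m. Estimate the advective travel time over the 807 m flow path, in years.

Convert K: 0.000478 m/s × 86400 = 41.30 m/day.
Hydraulic gradient i = Δh / L = 8.23 / 807 = 0.01020.
Darcy flux q = K · i = 41.30 × 0.01020 = 0.4212 m/day.
Seepage velocity v = q / n_e = 0.4212 / 0.27 = 1.560 m/day.
Travel time t = L / v = 807 / 1.560 = 517.3 days = 1.416 years.

1.42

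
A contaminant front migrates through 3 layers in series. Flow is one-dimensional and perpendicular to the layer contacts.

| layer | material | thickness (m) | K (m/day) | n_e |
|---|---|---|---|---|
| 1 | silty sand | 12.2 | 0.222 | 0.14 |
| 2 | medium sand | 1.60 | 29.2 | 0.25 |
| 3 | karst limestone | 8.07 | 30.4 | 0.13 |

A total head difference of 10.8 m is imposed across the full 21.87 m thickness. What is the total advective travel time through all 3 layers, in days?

With flow normal to the layers, continuity requires the same specific discharge q through every layer.
Σ(b_i/K_i) = 12.2/0.222 + 1.60/29.2 + 8.07/30.4 = 55.28 d.
q = Δh / Σ(b_i/K_i) = 10.8 / 55.28 = 0.1954 m/day.
In each layer the seepage velocity is v_i = q/n_i, so the layer transit time is t_i = b_i·n_i / q:
  layer 1 (silty sand): t_1 = 12.2 × 0.14 / 0.1954 = 8.742 d
  layer 2 (medium sand): t_2 = 1.60 × 0.25 / 0.1954 = 2.047 d
  layer 3 (karst limestone): t_3 = 8.07 × 0.13 / 0.1954 = 5.369 d
Total t = Σ t_i = 16.16 days.

16.2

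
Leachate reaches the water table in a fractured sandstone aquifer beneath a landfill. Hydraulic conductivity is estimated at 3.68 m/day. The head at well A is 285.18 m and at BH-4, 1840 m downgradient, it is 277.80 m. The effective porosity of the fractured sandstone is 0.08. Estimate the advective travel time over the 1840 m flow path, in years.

Hydraulic gradient i = (285.18 − 277.80) / 1840 = 7.38 / 1840 = 0.004011.
Darcy flux q = K · i = 3.680 × 0.004011 = 0.01476 m/day.
Seepage velocity v = q / n_e = 0.01476 / 0.08 = 0.1845 m/day.
Travel time t = L / v = 1840 / 0.1845 = 9973 days = 27.30 years.

27.3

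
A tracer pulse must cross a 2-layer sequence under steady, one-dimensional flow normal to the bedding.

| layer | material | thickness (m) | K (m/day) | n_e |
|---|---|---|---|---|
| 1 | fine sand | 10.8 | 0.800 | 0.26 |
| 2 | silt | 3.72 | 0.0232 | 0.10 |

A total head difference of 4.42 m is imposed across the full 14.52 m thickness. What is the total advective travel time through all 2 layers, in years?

With flow normal to the layers, continuity requires the same specific discharge q through every layer.
Σ(b_i/K_i) = 10.8/0.800 + 3.72/0.0232 = 173.8 d.
q = Δh / Σ(b_i/K_i) = 4.42 / 173.8 = 0.02542 m/day.
In each layer the seepage velocity is v_i = q/n_i, so the layer transit time is t_i = b_i·n_i / q:
  layer 1 (fine sand): t_1 = 10.8 × 0.26 / 0.02542 = 110.4 d
  layer 2 (silt): t_2 = 3.72 × 0.10 / 0.02542 = 14.63 d
Total t = Σ t_i = 125.1 days = 0.3424 years.

0.342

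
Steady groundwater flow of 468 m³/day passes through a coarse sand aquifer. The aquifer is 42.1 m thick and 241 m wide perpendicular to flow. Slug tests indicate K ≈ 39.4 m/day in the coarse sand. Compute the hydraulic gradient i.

Cross-sectional area A = 241 × 42.1 = 10146 m².
From Q = K·A·i, i = Q / (K·A) = 468 / (39.40 × 10146) = 0.001171.

0.00117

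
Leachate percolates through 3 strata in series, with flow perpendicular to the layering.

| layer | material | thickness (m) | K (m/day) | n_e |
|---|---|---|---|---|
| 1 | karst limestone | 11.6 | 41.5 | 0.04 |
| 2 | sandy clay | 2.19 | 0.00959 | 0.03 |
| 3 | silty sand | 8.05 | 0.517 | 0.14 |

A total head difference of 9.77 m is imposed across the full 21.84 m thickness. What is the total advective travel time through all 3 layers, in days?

With flow normal to the layers, continuity requires the same specific discharge q through every layer.
Σ(b_i/K_i) = 11.6/41.5 + 2.19/0.00959 + 8.05/0.517 = 244.2 d.
q = Δh / Σ(b_i/K_i) = 9.77 / 244.2 = 0.04001 m/day.
In each layer the seepage velocity is v_i = q/n_i, so the layer transit time is t_i = b_i·n_i / q:
  layer 1 (karst limestone): t_1 = 11.6 × 0.04 / 0.04001 = 11.60 d
  layer 2 (sandy clay): t_2 = 2.19 × 0.03 / 0.04001 = 1.642 d
  layer 3 (silty sand): t_3 = 8.05 × 0.14 / 0.04001 = 28.17 d
Total t = Σ t_i = 41.41 days.

41.4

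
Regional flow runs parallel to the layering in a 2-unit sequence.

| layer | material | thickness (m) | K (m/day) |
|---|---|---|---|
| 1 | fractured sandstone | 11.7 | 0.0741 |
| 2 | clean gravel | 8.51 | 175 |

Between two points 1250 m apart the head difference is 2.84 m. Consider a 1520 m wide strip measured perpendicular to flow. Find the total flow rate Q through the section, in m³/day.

Flow is parallel to layering, so each bed carries its own Darcy discharge and the transmissivities add.
Σ(K_i·b_i) = 0.0741×11.7 + 175×8.51 = 1490 m²/day.
Hydraulic gradient i = Δh / L = 2.84 / 1250 = 0.002272.
Q = Σ(K_i·b_i) · W · i = 1490 × 1520 × 0.002272 = 5146 m³/day.

5150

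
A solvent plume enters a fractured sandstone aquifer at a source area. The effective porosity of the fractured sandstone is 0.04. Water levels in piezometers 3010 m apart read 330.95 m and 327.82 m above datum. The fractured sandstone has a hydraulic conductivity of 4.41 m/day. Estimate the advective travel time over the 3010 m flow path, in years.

Hydraulic gradient i = (330.95 − 327.82) / 3010 = 3.13 / 3010 = 0.001040.
Darcy flux q = K · i = 4.410 × 0.001040 = 0.004586 m/day.
Seepage velocity v = q / n_e = 0.004586 / 0.04 = 0.1146 m/day.
Travel time t = L / v = 3010 / 0.1146 = 26255 days = 71.88 years.

71.9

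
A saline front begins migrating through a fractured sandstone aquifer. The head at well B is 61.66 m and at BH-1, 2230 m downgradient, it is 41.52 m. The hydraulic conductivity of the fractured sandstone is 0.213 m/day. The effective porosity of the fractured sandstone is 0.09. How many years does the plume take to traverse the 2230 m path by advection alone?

Hydraulic gradient i = (61.66 − 41.52) / 2230 = 20.14 / 2230 = 0.009031.
Darcy flux q = K · i = 0.2130 × 0.009031 = 0.001924 m/day.
Seepage velocity v = q / n_e = 0.001924 / 0.09 = 0.02137 m/day.
Travel time t = L / v = 2230 / 0.02137 = 1.043e+05 days = 285.6 years.

286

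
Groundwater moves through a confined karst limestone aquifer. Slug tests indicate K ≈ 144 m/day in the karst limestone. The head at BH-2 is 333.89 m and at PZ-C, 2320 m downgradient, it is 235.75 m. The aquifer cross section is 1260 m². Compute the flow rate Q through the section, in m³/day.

7680

Hydraulic gradient i = (333.89 − 235.75) / 2320 = 98.14 / 2320 = 0.04230.
Darcy's law: Q = K · A · i = 144.0 × 1260 × 0.04230 = 7675 m³/day.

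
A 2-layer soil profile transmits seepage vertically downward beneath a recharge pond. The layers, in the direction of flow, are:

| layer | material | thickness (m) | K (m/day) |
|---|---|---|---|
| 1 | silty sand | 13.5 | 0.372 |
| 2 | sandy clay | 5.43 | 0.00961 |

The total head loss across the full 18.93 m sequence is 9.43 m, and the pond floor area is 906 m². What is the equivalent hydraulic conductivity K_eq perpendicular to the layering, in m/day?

Flow is perpendicular to layering, so the layers act in series and the equivalent K is the thickness-weighted harmonic mean.
Total thickness L = 13.5 + 5.43 = 18.93 m.
Σ(b_i/K_i) = 13.5/0.372 + 5.43/0.00961 = 601.3 d.
K_eq = L / Σ(b_i/K_i) = 18.93 / 601.3 = 0.03148 m/day.

0.0315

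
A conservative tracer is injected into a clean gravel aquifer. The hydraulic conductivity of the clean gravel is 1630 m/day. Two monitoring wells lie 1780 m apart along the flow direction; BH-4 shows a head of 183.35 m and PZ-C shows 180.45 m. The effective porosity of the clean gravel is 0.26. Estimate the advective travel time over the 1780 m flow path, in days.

174

Hydraulic gradient i = (183.35 − 180.45) / 1780 = 2.9 / 1780 = 0.001629.
Darcy flux q = K · i = 1630 × 0.001629 = 2.656 m/day.
Seepage velocity v = q / n_e = 2.656 / 0.26 = 10.21 m/day.
Travel time t = L / v = 1780 / 10.21 = 174.3 days.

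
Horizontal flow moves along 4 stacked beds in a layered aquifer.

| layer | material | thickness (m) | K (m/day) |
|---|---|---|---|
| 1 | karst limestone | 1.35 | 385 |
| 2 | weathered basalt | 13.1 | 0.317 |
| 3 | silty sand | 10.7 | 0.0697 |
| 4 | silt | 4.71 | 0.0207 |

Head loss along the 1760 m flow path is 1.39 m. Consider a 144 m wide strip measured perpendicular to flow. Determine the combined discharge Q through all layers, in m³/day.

Flow is parallel to layering, so each bed carries its own Darcy discharge and the transmissivities add.
Σ(K_i·b_i) = 385×1.35 + 0.317×13.1 + 0.0697×10.7 + 0.0207×4.71 = 524.7 m²/day.
Hydraulic gradient i = Δh / L = 1.39 / 1760 = 0.0007898.
Q = Σ(K_i·b_i) · W · i = 524.7 × 144 × 0.0007898 = 59.68 m³/day.

59.7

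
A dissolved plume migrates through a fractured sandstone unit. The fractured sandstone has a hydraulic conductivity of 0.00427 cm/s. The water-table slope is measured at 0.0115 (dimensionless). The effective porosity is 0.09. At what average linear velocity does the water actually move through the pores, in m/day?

Convert K: 0.00427 cm/s × 864 = 3.689 m/day.
Hydraulic gradient i = 0.0115.
Darcy flux q = K · i = 3.689 × 0.01150 = 0.04243 m/day.
Seepage velocity v = q / n_e = 0.04243 / 0.09 = 0.4714 m/day.

0.471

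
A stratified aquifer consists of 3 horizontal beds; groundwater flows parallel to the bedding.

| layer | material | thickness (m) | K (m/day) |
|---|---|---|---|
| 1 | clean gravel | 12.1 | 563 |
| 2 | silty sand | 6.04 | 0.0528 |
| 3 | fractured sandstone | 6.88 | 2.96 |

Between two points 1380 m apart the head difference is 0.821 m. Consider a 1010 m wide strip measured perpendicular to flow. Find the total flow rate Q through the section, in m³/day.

4110

Flow is parallel to layering, so each bed carries its own Darcy discharge and the transmissivities add.
Σ(K_i·b_i) = 563×12.1 + 0.0528×6.04 + 2.96×6.88 = 6833 m²/day.
Hydraulic gradient i = Δh / L = 0.821 / 1380 = 0.0005949.
Q = Σ(K_i·b_i) · W · i = 6833 × 1010 × 0.0005949 = 4106 m³/day.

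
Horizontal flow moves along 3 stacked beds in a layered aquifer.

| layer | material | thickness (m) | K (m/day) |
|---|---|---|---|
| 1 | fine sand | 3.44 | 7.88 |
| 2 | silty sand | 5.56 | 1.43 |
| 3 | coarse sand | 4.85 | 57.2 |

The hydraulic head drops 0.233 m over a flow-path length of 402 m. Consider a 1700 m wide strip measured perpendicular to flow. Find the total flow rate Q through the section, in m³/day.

308

Flow is parallel to layering, so each bed carries its own Darcy discharge and the transmissivities add.
Σ(K_i·b_i) = 7.88×3.44 + 1.43×5.56 + 57.2×4.85 = 312.5 m²/day.
Hydraulic gradient i = Δh / L = 0.233 / 402 = 0.0005796.
Q = Σ(K_i·b_i) · W · i = 312.5 × 1700 × 0.0005796 = 307.9 m³/day.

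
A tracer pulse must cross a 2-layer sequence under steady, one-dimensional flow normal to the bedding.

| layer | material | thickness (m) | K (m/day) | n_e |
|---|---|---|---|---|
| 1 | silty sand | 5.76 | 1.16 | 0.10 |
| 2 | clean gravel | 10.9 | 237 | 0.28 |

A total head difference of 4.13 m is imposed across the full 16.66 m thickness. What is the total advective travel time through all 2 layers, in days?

4.40

With flow normal to the layers, continuity requires the same specific discharge q through every layer.
Σ(b_i/K_i) = 5.76/1.16 + 10.9/237 = 5.012 d.
q = Δh / Σ(b_i/K_i) = 4.13 / 5.012 = 0.8241 m/day.
In each layer the seepage velocity is v_i = q/n_i, so the layer transit time is t_i = b_i·n_i / q:
  layer 1 (silty sand): t_1 = 5.76 × 0.10 / 0.8241 = 0.6989 d
  layer 2 (clean gravel): t_2 = 10.9 × 0.28 / 0.8241 = 3.703 d
Total t = Σ t_i = 4.402 days.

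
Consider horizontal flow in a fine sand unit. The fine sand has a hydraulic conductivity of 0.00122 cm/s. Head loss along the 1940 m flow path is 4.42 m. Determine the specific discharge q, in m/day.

0.00240

Convert K: 0.00122 cm/s × 864 = 1.054 m/day.
Hydraulic gradient i = Δh / L = 4.42 / 1940 = 0.002278.
Specific discharge q = K · i = 1.054 × 0.002278 = 0.002402 m/day.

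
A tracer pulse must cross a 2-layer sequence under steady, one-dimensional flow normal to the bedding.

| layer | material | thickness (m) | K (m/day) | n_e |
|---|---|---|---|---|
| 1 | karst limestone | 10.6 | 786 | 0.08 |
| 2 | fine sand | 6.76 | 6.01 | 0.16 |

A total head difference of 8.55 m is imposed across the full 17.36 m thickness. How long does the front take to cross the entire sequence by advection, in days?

0.257

With flow normal to the layers, continuity requires the same specific discharge q through every layer.
Σ(b_i/K_i) = 10.6/786 + 6.76/6.01 = 1.138 d.
q = Δh / Σ(b_i/K_i) = 8.55 / 1.138 = 7.511 m/day.
In each layer the seepage velocity is v_i = q/n_i, so the layer transit time is t_i = b_i·n_i / q:
  layer 1 (karst limestone): t_1 = 10.6 × 0.08 / 7.511 = 0.1129 d
  layer 2 (fine sand): t_2 = 6.76 × 0.16 / 7.511 = 0.1440 d
Total t = Σ t_i = 0.2569 days.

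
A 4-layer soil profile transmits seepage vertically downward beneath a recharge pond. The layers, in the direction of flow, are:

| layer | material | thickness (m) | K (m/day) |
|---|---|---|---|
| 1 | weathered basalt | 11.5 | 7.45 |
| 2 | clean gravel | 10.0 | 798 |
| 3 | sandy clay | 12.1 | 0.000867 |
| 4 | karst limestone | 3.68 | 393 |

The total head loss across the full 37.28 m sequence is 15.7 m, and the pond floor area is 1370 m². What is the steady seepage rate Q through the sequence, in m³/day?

1.54

Flow is perpendicular to layering, so the layers act in series and the equivalent K is the thickness-weighted harmonic mean.
Total thickness L = 11.5 + 10.0 + 12.1 + 3.68 = 37.28 m.
Σ(b_i/K_i) = 11.5/7.45 + 10.0/798 + 12.1/0.000867 + 3.68/393 = 13958 d.
K_eq = L / Σ(b_i/K_i) = 37.28 / 13958 = 0.002671 m/day.
Q = K_eq · A · (Δh/L) = 0.002671 × 1370 × (15.7/37.28) = 1.541 m³/day.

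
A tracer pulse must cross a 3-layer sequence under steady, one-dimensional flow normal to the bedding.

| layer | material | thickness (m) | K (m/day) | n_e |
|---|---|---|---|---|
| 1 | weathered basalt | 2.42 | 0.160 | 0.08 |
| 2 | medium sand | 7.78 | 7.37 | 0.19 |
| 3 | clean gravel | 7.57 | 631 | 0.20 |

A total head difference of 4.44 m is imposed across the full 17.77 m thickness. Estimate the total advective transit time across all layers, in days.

11.6

With flow normal to the layers, continuity requires the same specific discharge q through every layer.
Σ(b_i/K_i) = 2.42/0.160 + 7.78/7.37 + 7.57/631 = 16.19 d.
q = Δh / Σ(b_i/K_i) = 4.44 / 16.19 = 0.2742 m/day.
In each layer the seepage velocity is v_i = q/n_i, so the layer transit time is t_i = b_i·n_i / q:
  layer 1 (weathered basalt): t_1 = 2.42 × 0.08 / 0.2742 = 0.7061 d
  layer 2 (medium sand): t_2 = 7.78 × 0.19 / 0.2742 = 5.391 d
  layer 3 (clean gravel): t_3 = 7.57 × 0.20 / 0.2742 = 5.522 d
Total t = Σ t_i = 11.62 days.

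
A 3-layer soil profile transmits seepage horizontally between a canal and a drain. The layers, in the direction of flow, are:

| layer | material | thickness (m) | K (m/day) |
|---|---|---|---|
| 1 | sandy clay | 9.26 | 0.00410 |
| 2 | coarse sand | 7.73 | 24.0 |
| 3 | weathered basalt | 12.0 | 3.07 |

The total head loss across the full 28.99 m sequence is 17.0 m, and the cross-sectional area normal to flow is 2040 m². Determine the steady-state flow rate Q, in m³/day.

Flow is perpendicular to layering, so the layers act in series and the equivalent K is the thickness-weighted harmonic mean.
Total thickness L = 9.26 + 7.73 + 12.0 = 28.99 m.
Σ(b_i/K_i) = 9.26/0.00410 + 7.73/24.0 + 12.0/3.07 = 2263 d.
K_eq = L / Σ(b_i/K_i) = 28.99 / 2263 = 0.01281 m/day.
Q = K_eq · A · (Δh/L) = 0.01281 × 2040 × (17.0/28.99) = 15.33 m³/day.

15.3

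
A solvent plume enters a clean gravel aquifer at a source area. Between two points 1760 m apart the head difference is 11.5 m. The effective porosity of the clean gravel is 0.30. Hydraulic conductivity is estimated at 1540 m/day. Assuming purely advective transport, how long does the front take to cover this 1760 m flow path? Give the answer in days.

52.5

Hydraulic gradient i = Δh / L = 11.5 / 1760 = 0.006534.
Darcy flux q = K · i = 1540 × 0.006534 = 10.06 m/day.
Seepage velocity v = q / n_e = 10.06 / 0.30 = 33.54 m/day.
Travel time t = L / v = 1760 / 33.54 = 52.47 days.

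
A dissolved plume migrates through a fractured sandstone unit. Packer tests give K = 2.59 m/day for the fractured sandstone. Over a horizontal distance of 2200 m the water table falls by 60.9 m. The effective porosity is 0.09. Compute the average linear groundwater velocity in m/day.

Hydraulic gradient i = Δh / L = 60.9 / 2200 = 0.02768.
Darcy flux q = K · i = 2.590 × 0.02768 = 0.07170 m/day.
Seepage velocity v = q / n_e = 0.07170 / 0.09 = 0.7966 m/day.

0.797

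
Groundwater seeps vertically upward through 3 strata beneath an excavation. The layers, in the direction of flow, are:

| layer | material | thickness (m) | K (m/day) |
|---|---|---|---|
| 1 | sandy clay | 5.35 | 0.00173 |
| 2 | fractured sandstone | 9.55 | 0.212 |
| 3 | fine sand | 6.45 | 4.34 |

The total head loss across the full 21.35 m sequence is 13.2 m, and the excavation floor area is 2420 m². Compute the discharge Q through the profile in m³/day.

10.2

Flow is perpendicular to layering, so the layers act in series and the equivalent K is the thickness-weighted harmonic mean.
Total thickness L = 5.35 + 9.55 + 6.45 = 21.35 m.
Σ(b_i/K_i) = 5.35/0.00173 + 9.55/0.212 + 6.45/4.34 = 3139 d.
K_eq = L / Σ(b_i/K_i) = 21.35 / 3139 = 0.006801 m/day.
Q = K_eq · A · (Δh/L) = 0.006801 × 2420 × (13.2/21.35) = 10.18 m³/day.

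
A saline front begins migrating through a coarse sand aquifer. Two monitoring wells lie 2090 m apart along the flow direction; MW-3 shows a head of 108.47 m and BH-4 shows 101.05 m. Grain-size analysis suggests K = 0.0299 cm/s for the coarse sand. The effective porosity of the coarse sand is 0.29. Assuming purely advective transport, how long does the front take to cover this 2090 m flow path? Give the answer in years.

18.1

Convert K: 0.0299 cm/s × 864 = 25.83 m/day.
Hydraulic gradient i = (108.47 − 101.05) / 2090 = 7.42 / 2090 = 0.003550.
Darcy flux q = K · i = 25.83 × 0.003550 = 0.09172 m/day.
Seepage velocity v = q / n_e = 0.09172 / 0.29 = 0.3163 m/day.
Travel time t = L / v = 2090 / 0.3163 = 6608 days = 18.09 years.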